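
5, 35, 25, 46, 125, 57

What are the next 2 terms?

Taking every 2nd term gives 2 separate tracks.
Subsequence A: 5, 25, 125. Powers of 5.
Subsequence B: 35, 46, 57. Arithmetic, step +11.
The 7th slot belongs to subsequence A; its 4th term is 625.
Position 8 falls in subsequence B as its term 4, giving 68.

625, 68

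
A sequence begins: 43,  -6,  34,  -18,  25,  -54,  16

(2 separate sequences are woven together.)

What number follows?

Taking every 2nd term gives 2 separate tracks.
Track A: 43, 34, 25, 16 (arithmetic with common difference −9).
Track B: -6, -18, -54 (multiplying by 3 each time).
Term 8 comes from track B (its 4th entry): -162.

-162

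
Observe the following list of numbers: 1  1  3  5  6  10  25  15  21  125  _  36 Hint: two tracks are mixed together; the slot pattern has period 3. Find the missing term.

28

Reading positions in blocks of 3 reveals the pattern ABB — 2 tracks woven together.
Track A: 1, 5, 25, 125 — successive powers of 5.
Track B: 1, 3, 6, 10, 15, 21, ?, 36 — triangular numbers starting at T_1.
Track B's pattern makes the blank 28.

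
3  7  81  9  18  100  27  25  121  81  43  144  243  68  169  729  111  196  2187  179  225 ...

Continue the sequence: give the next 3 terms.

Split by position mod 3 into 3 tracks.
Stream A: 3, 9, 27, 81, 243, 729, 2187 (powers 3^1, 3^2, 3^3, …).
Stream B: 7, 18, 25, 43, 68, 111, 179 (Fibonacci-style (each term is the sum of the two before it)).
Stream C: 81, 100, 121, 144, 169, 196, 225 (consecutive squares n² from n = 9).
Position 22 falls in stream A as its term 8, giving 6561.
The 23rd slot belongs to stream B; its 8th term is 290.
The 24th slot belongs to stream C; its 8th term is 256.

6561, 290, 256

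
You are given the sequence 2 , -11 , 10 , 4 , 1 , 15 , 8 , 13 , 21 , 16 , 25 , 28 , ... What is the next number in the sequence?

32

Taking every 3rd term gives 3 separate tracks.
Track A: 2, 4, 8, 16. Powers 2^1, 2^2, 2^3, ….
Track B: -11, 1, 13, 25. Arithmetic with common difference +12.
Track C: 10, 15, 21, 28. The triangular numbers T_4, T_5, ….
Position 13 → track A, term 5 = 32.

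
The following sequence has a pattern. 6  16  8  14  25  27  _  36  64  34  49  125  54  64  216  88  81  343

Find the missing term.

The terms cycle through 3 interleaved subsequences.
Track A: 6, 14, ?, 34, 54, 88 — a Fibonacci-like recurrence a_n = a_{n-1} + a_{n-2}.
Track B: 16, 25, 36, 49, 64, 81 — consecutive squares n² from n = 4.
Track C: 8, 27, 64, 125, 216, 343 — consecutive cubes n³ from n = 2.
Track A's pattern makes the blank 20.

20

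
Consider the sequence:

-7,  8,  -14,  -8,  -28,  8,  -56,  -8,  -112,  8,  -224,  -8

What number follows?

-448

Split by position mod 2 into 2 tracks.
Stream A: -7, -14, -28, -56, -112, -224 — geometric, ×2 each step.
Stream B: 8, -8, 8, -8, 8, -8 — oscillating between 8 and -8.
Term 13 comes from stream A (its 7th entry): -448.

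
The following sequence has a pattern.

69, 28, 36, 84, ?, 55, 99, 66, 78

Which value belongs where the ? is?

45

Reading positions in blocks of 3 reveals the pattern ABB — 2 tracks woven together.
Subsequence A: 69, 84, 99 (adding 15 each time).
Subsequence B: 28, 36, ?, 55, 66, 78 (triangular numbers n(n+1)/2 for n = 7, 8, …).
The gap is subsequence B's term 3; the rule gives 45.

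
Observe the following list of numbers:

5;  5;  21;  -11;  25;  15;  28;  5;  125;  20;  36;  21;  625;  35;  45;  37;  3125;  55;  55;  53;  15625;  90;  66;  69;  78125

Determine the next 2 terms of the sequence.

145, 78

Split by position mod 4: positions 1, 5, 9, … form one track, and each other residue class forms its own.
Subsequence A: 5, 25, 125, 625, 3125, 15625, 78125 — multiplying by 5 each time.
Subsequence B: 5, 15, 20, 35, 55, 90 — a Fibonacci-like recurrence a_n = a_{n-1} + a_{n-2}.
Subsequence C: 21, 28, 36, 45, 55, 66 — triangular numbers starting at T_6.
Subsequence D: -11, 5, 21, 37, 53, 69 — arithmetic with common difference +16.
Position 26 → subsequence B, term 7 = 145.
Position 27 → subsequence C, term 7 = 78.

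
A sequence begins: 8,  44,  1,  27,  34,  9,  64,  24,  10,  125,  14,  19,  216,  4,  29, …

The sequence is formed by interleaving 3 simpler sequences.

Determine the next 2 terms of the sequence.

Read the sequence 3 terms at a time; column i is its own pattern.
Subsequence A: 8, 27, 64, 125, 216. The cubes 2³, 3³, 4³, ….
Subsequence B: 44, 34, 24, 14, 4. Arithmetic with common difference −10.
Subsequence C: 1, 9, 10, 19, 29. Each term equals the sum of the previous two.
Position 16 → subsequence A, term 6 = 343.
Term 17 comes from subsequence B (its 6th entry): -6.

343, -6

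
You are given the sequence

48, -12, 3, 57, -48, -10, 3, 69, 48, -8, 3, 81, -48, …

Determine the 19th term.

Read the sequence 4 terms at a time; column i is its own pattern.
Track A: 48, -48, 48, -48 (alternating ±48).
Track B: -12, -10, -8 (adding 2 each time).
Track C: 3, 3, 3 (the constant sequence 3).
Track D: 57, 69, 81 (arithmetic, step +12).
Position 19 → track C, term 5 = 3.

3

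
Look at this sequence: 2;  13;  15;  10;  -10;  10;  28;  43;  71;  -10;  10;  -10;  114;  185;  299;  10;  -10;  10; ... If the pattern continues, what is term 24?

Positions follow the repeating pattern AAABBB; grouping by letter gives 2 tracks.
Track A: 2, 13, 15, 28, 43, 71, 114, 185, 299. Fibonacci-style (each term is the sum of the two before it).
Track B: 10, -10, 10, -10, 10, -10, 10, -10, 10. Alternating ±10.
Position 24 falls in track B as its term 12, giving -10.

-10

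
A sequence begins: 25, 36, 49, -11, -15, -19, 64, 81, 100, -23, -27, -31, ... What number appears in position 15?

The slot pattern repeats as AAABBB (period 6), so there are 2 interleaved tracks.
Track A: 25, 36, 49, 64, 81, 100 — consecutive squares n² from n = 5.
Track B: -11, -15, -19, -23, -27, -31 — arithmetic, step −4.
Position 15 falls in track A as its term 9, giving 169.

169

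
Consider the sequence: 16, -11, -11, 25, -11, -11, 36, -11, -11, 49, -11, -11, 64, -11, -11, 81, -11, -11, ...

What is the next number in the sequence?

100

The slot pattern repeats as ABB (period 3), so there are 2 interleaved tracks.
Track A is 16, 25, 36, 49, 64, 81, which is perfect squares starting at 4².
Track B is -11, -11, -11, -11, -11, -11, -11, -11, -11, -11, -11, -11, which is the constant sequence -11.
Position 19 → track A, term 7 = 100.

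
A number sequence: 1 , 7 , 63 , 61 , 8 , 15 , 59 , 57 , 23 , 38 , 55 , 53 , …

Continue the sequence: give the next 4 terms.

Positions follow the repeating pattern AABB; grouping by letter gives 2 tracks.
Subsequence A: 1, 7, 8, 15, 23, 38. Fibonacci-style (each term is the sum of the two before it).
Subsequence B: 63, 61, 59, 57, 55, 53. Linear: a_n = 65 − 2·n.
The 13th slot belongs to subsequence A; its 7th term is 61.
Term 14 comes from subsequence A (its 8th entry): 99.
Term 15 comes from subsequence B (its 7th entry): 51.
The 16th slot belongs to subsequence B; its 8th term is 49.

61, 99, 51, 49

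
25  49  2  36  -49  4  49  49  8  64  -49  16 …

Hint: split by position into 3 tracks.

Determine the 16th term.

100

Read the sequence 3 terms at a time; column i is its own pattern.
Subsequence A is 25, 36, 49, 64, which is the squares 5², 6², 7², ….
Subsequence B is 49, -49, 49, -49, which is the oscillation 49·(−1)^(n+1).
Subsequence C is 2, 4, 8, 16, which is powers 2^1, 2^2, 2^3, ….
Term 16 comes from subsequence A (its 6th entry): 100.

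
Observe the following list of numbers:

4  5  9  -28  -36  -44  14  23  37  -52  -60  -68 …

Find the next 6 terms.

Positions follow the repeating pattern AAABBB; grouping by letter gives 2 tracks.
Stream A: 4, 5, 9, 14, 23, 37 — a Fibonacci-like recurrence a_n = a_{n-1} + a_{n-2}.
Stream B: -28, -36, -44, -52, -60, -68 — arithmetic, step −8.
Position 13 → stream A, term 7 = 60.
The 14th slot belongs to stream A; its 8th term is 97.
Term 15 comes from stream A (its 9th entry): 157.
Position 16 falls in stream B as its term 7, giving -76.
Position 17 falls in stream B as its term 8, giving -84.
Term 18 comes from stream B (its 9th entry): -92.

60, 97, 157, -76, -84, -92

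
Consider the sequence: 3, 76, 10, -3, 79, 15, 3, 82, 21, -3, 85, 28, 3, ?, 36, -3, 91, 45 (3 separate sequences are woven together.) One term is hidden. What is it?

88

Split by position mod 3: positions 1, 4, 7, … form one track, and each other residue class forms its own.
Track A is 3, -3, 3, -3, 3, -3, which is oscillating between 3 and -3.
Track B is 76, 79, 82, 85, ?, 91, which is adding 3 each time.
Track C is 10, 15, 21, 28, 36, 45, which is triangular numbers n(n+1)/2 for n = 4, 5, ….
Track B's pattern makes the blank 88.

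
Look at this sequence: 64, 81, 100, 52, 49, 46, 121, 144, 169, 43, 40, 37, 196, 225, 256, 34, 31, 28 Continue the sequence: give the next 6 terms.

289, 324, 361, 25, 22, 19

Reading positions in blocks of 6 reveals the pattern AAABBB — 2 tracks woven together.
Stream A: 64, 81, 100, 121, 144, 169, 196, 225, 256 — perfect squares starting at 8².
Stream B: 52, 49, 46, 43, 40, 37, 34, 31, 28 — arithmetic with common difference −3.
Term 19 comes from stream A (its 10th entry): 289.
Position 20 → stream A, term 11 = 324.
Position 21 falls in stream A as its term 12, giving 361.
Position 22 falls in stream B as its term 10, giving 25.
Term 23 comes from stream B (its 11th entry): 22.
Position 24 falls in stream B as its term 12, giving 19.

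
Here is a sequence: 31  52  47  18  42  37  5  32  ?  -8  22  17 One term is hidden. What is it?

27

Reading positions in blocks of 3 reveals the pattern ABB — 2 tracks woven together.
Stream A: 31, 18, 5, -8. Subtracting 13 each time.
Stream B: 52, 47, 42, 37, 32, ?, 22, 17. Arithmetic with common difference −5.
Stream B's pattern makes the blank 27.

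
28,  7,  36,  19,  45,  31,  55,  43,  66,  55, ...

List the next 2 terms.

78, 67

Taking every 2nd term gives 2 separate tracks.
Track A: 28, 36, 45, 55, 66 (triangular numbers n(n+1)/2 for n = 7, 8, …).
Track B: 7, 19, 31, 43, 55 (arithmetic, step +12).
The 11th slot belongs to track A; its 6th term is 78.
Term 12 comes from track B (its 6th entry): 67.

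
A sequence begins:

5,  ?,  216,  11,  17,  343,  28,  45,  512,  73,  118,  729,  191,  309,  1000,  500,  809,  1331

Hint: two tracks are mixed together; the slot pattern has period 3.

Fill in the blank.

Positions follow the repeating pattern AAB; grouping by letter gives 2 tracks.
Track A: 5, ?, 11, 17, 28, 45, 73, 118, 191, 309, 500, 809. Fibonacci-style (each term is the sum of the two before it).
Track B: 216, 343, 512, 729, 1000, 1331. Perfect cubes starting at 6³.
Track A's pattern makes the blank 6.

6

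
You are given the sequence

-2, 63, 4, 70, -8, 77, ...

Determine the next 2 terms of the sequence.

Positions 1, 3, 5, … form one subsequence and positions 2, 4, 6, … form another.
Track A: -2, 4, -8 — a geometric progression (common ratio -2).
Track B: 63, 70, 77 — linear: a_n = 56 + 7·n.
The 7th slot belongs to track A; its 4th term is 16.
Position 8 falls in track B as its term 4, giving 84.

16, 84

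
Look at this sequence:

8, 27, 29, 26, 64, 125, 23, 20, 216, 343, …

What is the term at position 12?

14

Positions follow the repeating pattern AABB; grouping by letter gives 2 tracks.
Stream A is 8, 27, 64, 125, 216, 343, which is consecutive cubes n³ from n = 2.
Stream B is 29, 26, 23, 20, which is arithmetic with common difference −3.
Term 12 comes from stream B (its 6th entry): 14.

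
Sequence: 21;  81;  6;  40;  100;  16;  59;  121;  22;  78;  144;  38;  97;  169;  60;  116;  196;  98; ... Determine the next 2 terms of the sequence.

135, 225

Read the sequence 3 terms at a time; column i is its own pattern.
Subsequence A: 21, 40, 59, 78, 97, 116 (adding 19 each time).
Subsequence B: 81, 100, 121, 144, 169, 196 (consecutive squares n² from n = 9).
Subsequence C: 6, 16, 22, 38, 60, 98 (a Fibonacci-like recurrence a_n = a_{n-1} + a_{n-2}).
Term 19 comes from subsequence A (its 7th entry): 135.
The 20th slot belongs to subsequence B; its 7th term is 225.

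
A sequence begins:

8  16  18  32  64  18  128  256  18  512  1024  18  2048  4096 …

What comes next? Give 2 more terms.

18, 8192

Reading positions in blocks of 3 reveals the pattern AAB — 2 tracks woven together.
Stream A: 8, 16, 32, 64, 128, 256, 512, 1024, 2048, 4096 (geometric, ×2 each step).
Stream B: 18, 18, 18, 18 (constant 18).
The 15th slot belongs to stream B; its 5th term is 18.
The 16th slot belongs to stream A; its 11th term is 8192.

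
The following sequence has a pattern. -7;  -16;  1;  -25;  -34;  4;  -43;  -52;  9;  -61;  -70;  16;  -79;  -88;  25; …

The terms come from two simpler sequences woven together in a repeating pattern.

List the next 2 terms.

Reading positions in blocks of 3 reveals the pattern AAB — 2 tracks woven together.
Stream A: -7, -16, -25, -34, -43, -52, -61, -70, -79, -88 — arithmetic with common difference −9.
Stream B: 1, 4, 9, 16, 25 — perfect squares starting at 1².
Term 16 comes from stream A (its 11th entry): -97.
Position 17 falls in stream A as its term 12, giving -106.

-97, -106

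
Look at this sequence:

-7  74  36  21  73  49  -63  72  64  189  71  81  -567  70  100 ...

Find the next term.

Read the sequence 3 terms at a time; column i is its own pattern.
Subsequence A: -7, 21, -63, 189, -567 — geometric, ×-3 each step.
Subsequence B: 74, 73, 72, 71, 70 — linear: a_n = 75 − n.
Subsequence C: 36, 49, 64, 81, 100 — perfect squares starting at 6².
Term 16 comes from subsequence A (its 6th entry): 1701.

1701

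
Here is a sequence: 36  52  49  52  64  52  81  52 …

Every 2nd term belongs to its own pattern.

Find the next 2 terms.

Split by position mod 2 into 2 tracks.
Subsequence A: 36, 49, 64, 81 — the squares 6², 7², 8², ….
Subsequence B: 52, 52, 52, 52 — always 52.
The 9th slot belongs to subsequence A; its 5th term is 100.
Position 10 falls in subsequence B as its term 5, giving 52.

100, 52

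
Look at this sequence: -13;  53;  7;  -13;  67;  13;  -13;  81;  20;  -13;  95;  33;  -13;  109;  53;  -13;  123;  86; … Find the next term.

-13

Read the sequence 3 terms at a time; column i is its own pattern.
Track A: -13, -13, -13, -13, -13, -13 — the constant sequence -13.
Track B: 53, 67, 81, 95, 109, 123 — arithmetic with common difference +14.
Track C: 7, 13, 20, 33, 53, 86 — a Fibonacci-like recurrence a_n = a_{n-1} + a_{n-2}.
The 19th slot belongs to track A; its 7th term is -13.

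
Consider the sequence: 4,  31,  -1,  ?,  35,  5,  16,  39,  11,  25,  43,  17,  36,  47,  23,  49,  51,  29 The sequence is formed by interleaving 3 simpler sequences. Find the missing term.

Split by position mod 3: positions 1, 4, 7, … form one track, and each other residue class forms its own.
Track A: 4, ?, 16, 25, 36, 49 — consecutive squares n² from n = 2.
Track B: 31, 35, 39, 43, 47, 51 — adding 4 each time.
Track C: -1, 5, 11, 17, 23, 29 — linear: a_n = -7 + 6·n.
Track A's pattern makes the blank 9.

9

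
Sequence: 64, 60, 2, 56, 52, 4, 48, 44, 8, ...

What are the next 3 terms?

40, 36, 16

Reading positions in blocks of 3 reveals the pattern AAB — 2 tracks woven together.
Track A: 64, 60, 56, 52, 48, 44 — subtracting 4 each time.
Track B: 2, 4, 8 — a geometric progression (common ratio 2).
Position 10 falls in track A as its term 7, giving 40.
Term 11 comes from track A (its 8th entry): 36.
Term 12 comes from track B (its 4th entry): 16.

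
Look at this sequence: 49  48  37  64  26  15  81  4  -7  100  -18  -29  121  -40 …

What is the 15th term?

Reading positions in blocks of 3 reveals the pattern ABB — 2 tracks woven together.
Track A: 49, 64, 81, 100, 121 (consecutive squares n² from n = 7).
Track B: 48, 37, 26, 15, 4, -7, -18, -29, -40 (arithmetic with common difference −11).
The 15th slot belongs to track B; its 10th term is -51.

-51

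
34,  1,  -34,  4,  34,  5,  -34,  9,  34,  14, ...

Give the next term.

-34

Odd-indexed and even-indexed terms follow separate rules.
Subsequence A is 34, -34, 34, -34, 34, which is the oscillation 34·(−1)^(n+1).
Subsequence B is 1, 4, 5, 9, 14, which is each term equals the sum of the previous two.
Position 11 → subsequence A, term 6 = -34.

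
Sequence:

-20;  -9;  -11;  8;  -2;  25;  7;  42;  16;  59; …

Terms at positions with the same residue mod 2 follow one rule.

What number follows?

25

Split by position mod 2 into 2 tracks.
Subsequence A = -20, -11, -2, 7, 16: linear: a_n = -29 + 9·n.
Subsequence B = -9, 8, 25, 42, 59: arithmetic with common difference +17.
Position 11 falls in subsequence A as its term 6, giving 25.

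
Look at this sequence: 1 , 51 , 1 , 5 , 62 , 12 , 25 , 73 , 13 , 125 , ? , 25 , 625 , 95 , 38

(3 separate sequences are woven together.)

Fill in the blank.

84

Split by position mod 3 into 3 tracks.
Track A: 1, 5, 25, 125, 625 — successive powers of 5.
Track B: 51, 62, 73, ?, 95 — arithmetic with common difference +11.
Track C: 1, 12, 13, 25, 38 — a Fibonacci-like recurrence a_n = a_{n-1} + a_{n-2}.
Filling track B at index 4 by its rule yields 84.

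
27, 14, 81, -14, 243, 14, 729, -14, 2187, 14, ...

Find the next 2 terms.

Split by position mod 2 into 2 tracks.
Track A = 27, 81, 243, 729, 2187: powers of 3.
Track B = 14, -14, 14, -14, 14: the oscillation 14·(−1)^(n+1).
Position 11 falls in track A as its term 6, giving 6561.
Position 12 falls in track B as its term 6, giving -14.

6561, -14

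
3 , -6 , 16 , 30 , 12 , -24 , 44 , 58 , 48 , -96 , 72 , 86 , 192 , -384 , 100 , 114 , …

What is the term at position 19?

128

Positions follow the repeating pattern AABB; grouping by letter gives 2 tracks.
Subsequence A: 3, -6, 12, -24, 48, -96, 192, -384. A geometric progression (common ratio -2).
Subsequence B: 16, 30, 44, 58, 72, 86, 100, 114. Adding 14 each time.
Term 19 comes from subsequence B (its 9th entry): 128.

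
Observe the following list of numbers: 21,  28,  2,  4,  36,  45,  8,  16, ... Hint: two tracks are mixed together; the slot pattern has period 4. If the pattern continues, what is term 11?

Reading positions in blocks of 4 reveals the pattern AABB — 2 tracks woven together.
Track A: 21, 28, 36, 45 (the triangular numbers T_6, T_7, …).
Track B: 2, 4, 8, 16 (successive powers of 2).
Position 11 → track B, term 5 = 32.

32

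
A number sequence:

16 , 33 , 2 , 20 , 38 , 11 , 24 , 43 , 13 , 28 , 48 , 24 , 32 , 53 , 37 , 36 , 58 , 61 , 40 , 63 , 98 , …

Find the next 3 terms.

Read the sequence 3 terms at a time; column i is its own pattern.
Subsequence A: 16, 20, 24, 28, 32, 36, 40 (arithmetic, step +4).
Subsequence B: 33, 38, 43, 48, 53, 58, 63 (linear: a_n = 28 + 5·n).
Subsequence C: 2, 11, 13, 24, 37, 61, 98 (a Fibonacci-like recurrence a_n = a_{n-1} + a_{n-2}).
The 22nd slot belongs to subsequence A; its 8th term is 44.
The 23rd slot belongs to subsequence B; its 8th term is 68.
Position 24 → subsequence C, term 8 = 159.

44, 68, 159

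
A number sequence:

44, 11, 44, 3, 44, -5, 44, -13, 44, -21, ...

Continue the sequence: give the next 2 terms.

44, -29

Odd-indexed and even-indexed terms follow separate rules.
Track A: 44, 44, 44, 44, 44. The constant sequence 44.
Track B: 11, 3, -5, -13, -21. Subtracting 8 each time.
Position 11 falls in track A as its term 6, giving 44.
Term 12 comes from track B (its 6th entry): -29.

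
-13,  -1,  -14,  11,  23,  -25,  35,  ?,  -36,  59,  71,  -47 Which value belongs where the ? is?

47

The slot pattern repeats as AAB (period 3), so there are 2 interleaved tracks.
Track A: -13, -1, 11, 23, 35, ?, 59, 71 — arithmetic with common difference +12.
Track B: -14, -25, -36, -47 — subtracting 11 each time.
So the missing entry in track A is 47.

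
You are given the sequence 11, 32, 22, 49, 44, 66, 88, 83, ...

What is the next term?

The terms cycle through 2 interleaved subsequences.
Subsequence A = 11, 22, 44, 88: a geometric progression (common ratio 2).
Subsequence B = 32, 49, 66, 83: arithmetic, step +17.
Position 9 falls in subsequence A as its term 5, giving 176.

176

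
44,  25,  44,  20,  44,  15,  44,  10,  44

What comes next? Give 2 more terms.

5, 44

The terms cycle through 2 interleaved subsequences.
Stream A: 44, 44, 44, 44, 44 (always 44).
Stream B: 25, 20, 15, 10 (arithmetic with common difference −5).
Position 10 falls in stream B as its term 5, giving 5.
Term 11 comes from stream A (its 6th entry): 44.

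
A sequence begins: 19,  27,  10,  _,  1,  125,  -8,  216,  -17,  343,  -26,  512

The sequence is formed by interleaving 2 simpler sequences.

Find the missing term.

The terms cycle through 2 interleaved subsequences.
Track A: 19, 10, 1, -8, -17, -26. Subtracting 9 each time.
Track B: 27, ?, 125, 216, 343, 512. Perfect cubes starting at 3³.
Filling track B at index 2 by its rule yields 64.

64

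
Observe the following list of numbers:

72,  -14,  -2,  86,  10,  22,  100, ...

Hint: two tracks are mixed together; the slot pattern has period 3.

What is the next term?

34

Reading positions in blocks of 3 reveals the pattern ABB — 2 tracks woven together.
Track A: 72, 86, 100 — arithmetic with common difference +14.
Track B: -14, -2, 10, 22 — arithmetic with common difference +12.
Term 8 comes from track B (its 5th entry): 34.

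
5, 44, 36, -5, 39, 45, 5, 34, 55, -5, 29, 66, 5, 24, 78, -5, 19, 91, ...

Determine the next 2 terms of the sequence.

The terms cycle through 3 interleaved subsequences.
Track A: 5, -5, 5, -5, 5, -5 (alternating ±5).
Track B: 44, 39, 34, 29, 24, 19 (arithmetic, step −5).
Track C: 36, 45, 55, 66, 78, 91 (triangular numbers n(n+1)/2 for n = 8, 9, …).
Term 19 comes from track A (its 7th entry): 5.
Position 20 → track B, term 7 = 14.

5, 14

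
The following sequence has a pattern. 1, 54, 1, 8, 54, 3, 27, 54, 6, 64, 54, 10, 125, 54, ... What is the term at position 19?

343

Split by position mod 3 into 3 tracks.
Track A: 1, 8, 27, 64, 125 (consecutive cubes n³ from n = 1).
Track B: 54, 54, 54, 54, 54 (constant 54).
Track C: 1, 3, 6, 10 (triangular numbers starting at T_1).
Position 19 → track A, term 7 = 343.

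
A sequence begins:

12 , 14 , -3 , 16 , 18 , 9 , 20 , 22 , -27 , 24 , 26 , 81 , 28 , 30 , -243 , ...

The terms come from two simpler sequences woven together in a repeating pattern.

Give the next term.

Reading positions in blocks of 3 reveals the pattern AAB — 2 tracks woven together.
Track A: 12, 14, 16, 18, 20, 22, 24, 26, 28, 30 — arithmetic with common difference +2.
Track B: -3, 9, -27, 81, -243 — geometric with ratio -3.
Term 16 comes from track A (its 11th entry): 32.

32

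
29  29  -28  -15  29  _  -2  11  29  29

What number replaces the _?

Positions follow the repeating pattern AABB; grouping by letter gives 2 tracks.
Track A = 29, 29, 29, ?, 29, 29: constant 29.
Track B = -28, -15, -2, 11: arithmetic, step +13.
Filling track A at index 4 by its rule yields 29.

29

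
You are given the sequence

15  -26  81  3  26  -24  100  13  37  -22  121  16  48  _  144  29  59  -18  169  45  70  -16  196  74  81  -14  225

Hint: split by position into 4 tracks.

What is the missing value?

-20

Split by position mod 4 into 4 tracks.
Track A: 15, 26, 37, 48, 59, 70, 81 — arithmetic, step +11.
Track B: -26, -24, -22, ?, -18, -16, -14 — arithmetic with common difference +2.
Track C: 81, 100, 121, 144, 169, 196, 225 — perfect squares starting at 9².
Track D: 3, 13, 16, 29, 45, 74 — Fibonacci-style (each term is the sum of the two before it).
So the missing entry in track B is -20.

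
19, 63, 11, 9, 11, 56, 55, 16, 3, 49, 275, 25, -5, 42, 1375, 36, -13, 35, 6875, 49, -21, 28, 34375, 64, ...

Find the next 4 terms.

-29, 21, 171875, 81

Split by position mod 4: positions 1, 5, 9, … form one track, and each other residue class forms its own.
Stream A: 19, 11, 3, -5, -13, -21 — arithmetic, step −8.
Stream B: 63, 56, 49, 42, 35, 28 — subtracting 7 each time.
Stream C: 11, 55, 275, 1375, 6875, 34375 — multiplying by 5 each time.
Stream D: 9, 16, 25, 36, 49, 64 — perfect squares starting at 3².
Position 25 falls in stream A as its term 7, giving -29.
Position 26 falls in stream B as its term 7, giving 21.
Position 27 → stream C, term 7 = 171875.
Position 28 → stream D, term 7 = 81.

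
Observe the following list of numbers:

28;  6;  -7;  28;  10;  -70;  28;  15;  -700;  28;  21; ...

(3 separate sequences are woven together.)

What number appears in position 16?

28

Read the sequence 3 terms at a time; column i is its own pattern.
Track A: 28, 28, 28, 28. Constant 28.
Track B: 6, 10, 15, 21. Triangular numbers n(n+1)/2 for n = 3, 4, ….
Track C: -7, -70, -700. Geometric, ×10 each step.
Position 16 → track A, term 6 = 28.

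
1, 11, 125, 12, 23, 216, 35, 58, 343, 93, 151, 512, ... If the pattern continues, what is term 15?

729

Reading positions in blocks of 3 reveals the pattern AAB — 2 tracks woven together.
Track A = 1, 11, 12, 23, 35, 58, 93, 151: Fibonacci-style (each term is the sum of the two before it).
Track B = 125, 216, 343, 512: consecutive cubes n³ from n = 5.
The 15th slot belongs to track B; its 5th term is 729.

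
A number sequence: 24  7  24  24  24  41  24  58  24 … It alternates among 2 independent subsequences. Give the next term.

Odd-indexed and even-indexed terms follow separate rules.
Track A = 24, 24, 24, 24, 24: the constant sequence 24.
Track B = 7, 24, 41, 58: linear: a_n = -10 + 17·n.
Term 10 comes from track B (its 5th entry): 75.

75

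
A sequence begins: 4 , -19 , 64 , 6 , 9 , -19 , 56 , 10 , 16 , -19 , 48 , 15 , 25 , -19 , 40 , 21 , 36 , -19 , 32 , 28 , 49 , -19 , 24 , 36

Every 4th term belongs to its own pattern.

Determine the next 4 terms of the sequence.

Split by position mod 4 into 4 tracks.
Subsequence A: 4, 9, 16, 25, 36, 49. Consecutive squares n² from n = 2.
Subsequence B: -19, -19, -19, -19, -19, -19. Always -19.
Subsequence C: 64, 56, 48, 40, 32, 24. Arithmetic, step −8.
Subsequence D: 6, 10, 15, 21, 28, 36. Triangular numbers n(n+1)/2 for n = 3, 4, ….
The 25th slot belongs to subsequence A; its 7th term is 64.
Term 26 comes from subsequence B (its 7th entry): -19.
The 27th slot belongs to subsequence C; its 7th term is 16.
The 28th slot belongs to subsequence D; its 7th term is 45.

64, -19, 16, 45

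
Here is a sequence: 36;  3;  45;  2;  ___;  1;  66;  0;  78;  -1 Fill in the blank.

Positions 1, 3, 5, … form one subsequence and positions 2, 4, 6, … form another.
Subsequence A: 36, 45, ?, 66, 78 — triangular numbers starting at T_8.
Subsequence B: 3, 2, 1, 0, -1 — arithmetic, step −1.
Filling subsequence A at index 3 by its rule yields 55.

55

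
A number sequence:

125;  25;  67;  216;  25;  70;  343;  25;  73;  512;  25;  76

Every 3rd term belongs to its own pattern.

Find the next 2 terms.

729, 25

Split by position mod 3: positions 1, 4, 7, … form one track, and each other residue class forms its own.
Track A: 125, 216, 343, 512 (the cubes 5³, 6³, 7³, …).
Track B: 25, 25, 25, 25 (constant 25).
Track C: 67, 70, 73, 76 (linear: a_n = 64 + 3·n).
The 13th slot belongs to track A; its 5th term is 729.
The 14th slot belongs to track B; its 5th term is 25.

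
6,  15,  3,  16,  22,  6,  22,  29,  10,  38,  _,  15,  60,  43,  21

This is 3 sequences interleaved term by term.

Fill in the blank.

Split by position mod 3 into 3 tracks.
Stream A = 6, 16, 22, 38, 60: each term equals the sum of the previous two.
Stream B = 15, 22, 29, ?, 43: linear: a_n = 8 + 7·n.
Stream C = 3, 6, 10, 15, 21: triangular numbers starting at T_2.
Stream B's pattern makes the blank 36.

36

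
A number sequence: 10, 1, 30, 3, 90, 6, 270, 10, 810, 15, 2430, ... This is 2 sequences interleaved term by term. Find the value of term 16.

36

Odd-indexed and even-indexed terms follow separate rules.
Stream A: 10, 30, 90, 270, 810, 2430 — geometric with ratio 3.
Stream B: 1, 3, 6, 10, 15 — triangular numbers n(n+1)/2 for n = 1, 2, ….
Position 16 → stream B, term 8 = 36.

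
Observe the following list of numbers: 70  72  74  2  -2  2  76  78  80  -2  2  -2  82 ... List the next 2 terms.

84, 86

The slot pattern repeats as AAABBB (period 6), so there are 2 interleaved tracks.
Track A: 70, 72, 74, 76, 78, 80, 82 — adding 2 each time.
Track B: 2, -2, 2, -2, 2, -2 — the oscillation 2·(−1)^(n+1).
Position 14 falls in track A as its term 8, giving 84.
Position 15 → track A, term 9 = 86.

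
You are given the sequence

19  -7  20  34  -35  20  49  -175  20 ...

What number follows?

Read the sequence 3 terms at a time; column i is its own pattern.
Track A is 19, 34, 49, which is linear: a_n = 4 + 15·n.
Track B is -7, -35, -175, which is geometric, ×5 each step.
Track C is 20, 20, 20, which is constant 20.
Term 10 comes from track A (its 4th entry): 64.

64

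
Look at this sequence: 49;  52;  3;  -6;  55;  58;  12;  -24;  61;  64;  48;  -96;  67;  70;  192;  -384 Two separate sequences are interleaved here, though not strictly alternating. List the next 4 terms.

Positions follow the repeating pattern AABB; grouping by letter gives 2 tracks.
Track A = 49, 52, 55, 58, 61, 64, 67, 70: arithmetic, step +3.
Track B = 3, -6, 12, -24, 48, -96, 192, -384: geometric, ×-2 each step.
The 17th slot belongs to track A; its 9th term is 73.
Position 18 → track A, term 10 = 76.
Term 19 comes from track B (its 9th entry): 768.
The 20th slot belongs to track B; its 10th term is -1536.

73, 76, 768, -1536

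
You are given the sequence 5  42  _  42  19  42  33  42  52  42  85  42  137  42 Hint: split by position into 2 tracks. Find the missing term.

Odd-indexed and even-indexed terms follow separate rules.
Track A: 5, ?, 19, 33, 52, 85, 137 — each term equals the sum of the previous two.
Track B: 42, 42, 42, 42, 42, 42, 42 — the constant sequence 42.
The gap is track A's term 2; the rule gives 14.

14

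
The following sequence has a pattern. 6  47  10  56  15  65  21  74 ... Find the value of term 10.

Positions 1, 3, 5, … form one subsequence and positions 2, 4, 6, … form another.
Track A: 6, 10, 15, 21 (triangular numbers starting at T_3).
Track B: 47, 56, 65, 74 (arithmetic, step +9).
The 10th slot belongs to track B; its 5th term is 83.

83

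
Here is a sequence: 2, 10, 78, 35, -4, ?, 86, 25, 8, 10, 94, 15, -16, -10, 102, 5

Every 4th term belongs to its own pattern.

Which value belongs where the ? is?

-10

Taking every 4th term gives 4 separate tracks.
Stream A is 2, -4, 8, -16, which is geometric with ratio -2.
Stream B is 10, ?, 10, -10, which is the oscillation 10·(−1)^(n+1).
Stream C is 78, 86, 94, 102, which is arithmetic, step +8.
Stream D is 35, 25, 15, 5, which is linear: a_n = 45 − 10·n.
The gap is stream B's term 2; the rule gives -10.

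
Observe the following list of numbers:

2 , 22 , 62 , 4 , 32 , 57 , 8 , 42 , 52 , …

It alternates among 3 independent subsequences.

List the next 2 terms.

Taking every 3rd term gives 3 separate tracks.
Track A: 2, 4, 8 (geometric with ratio 2).
Track B: 22, 32, 42 (linear: a_n = 12 + 10·n).
Track C: 62, 57, 52 (linear: a_n = 67 − 5·n).
Position 10 falls in track A as its term 4, giving 16.
Term 11 comes from track B (its 4th entry): 52.

16, 52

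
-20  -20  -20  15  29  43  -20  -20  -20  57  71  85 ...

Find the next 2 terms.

-20, -20

The slot pattern repeats as AAABBB (period 6), so there are 2 interleaved tracks.
Track A: -20, -20, -20, -20, -20, -20 — the constant sequence -20.
Track B: 15, 29, 43, 57, 71, 85 — arithmetic with common difference +14.
Position 13 falls in track A as its term 7, giving -20.
Position 14 → track A, term 8 = -20.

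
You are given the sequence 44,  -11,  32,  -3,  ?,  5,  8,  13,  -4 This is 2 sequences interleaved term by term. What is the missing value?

Taking every 2nd term gives 2 separate tracks.
Track A: 44, 32, ?, 8, -4 (linear: a_n = 56 − 12·n).
Track B: -11, -3, 5, 13 (arithmetic with common difference +8).
So the missing entry in track A is 20.

20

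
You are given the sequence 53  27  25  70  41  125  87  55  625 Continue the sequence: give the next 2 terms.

Split by position mod 3 into 3 tracks.
Track A: 53, 70, 87. Linear: a_n = 36 + 17·n.
Track B: 27, 41, 55. Adding 14 each time.
Track C: 25, 125, 625. Powers 5^2, 5^3, 5^4, ….
Position 10 falls in track A as its term 4, giving 104.
Position 11 → track B, term 4 = 69.

104, 69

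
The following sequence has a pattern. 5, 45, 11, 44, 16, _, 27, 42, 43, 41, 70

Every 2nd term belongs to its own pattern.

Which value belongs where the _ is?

Positions 1, 3, 5, … form one subsequence and positions 2, 4, 6, … form another.
Subsequence A: 5, 11, 16, 27, 43, 70 (a Fibonacci-like recurrence a_n = a_{n-1} + a_{n-2}).
Subsequence B: 45, 44, ?, 42, 41 (linear: a_n = 46 − n).
The gap is subsequence B's term 3; the rule gives 43.

43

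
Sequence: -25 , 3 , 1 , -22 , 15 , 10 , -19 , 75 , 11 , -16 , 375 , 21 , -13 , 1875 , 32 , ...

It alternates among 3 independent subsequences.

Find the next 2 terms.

-10, 9375

The terms cycle through 3 interleaved subsequences.
Subsequence A: -25, -22, -19, -16, -13 — arithmetic with common difference +3.
Subsequence B: 3, 15, 75, 375, 1875 — multiplying by 5 each time.
Subsequence C: 1, 10, 11, 21, 32 — a Fibonacci-like recurrence a_n = a_{n-1} + a_{n-2}.
Position 16 → subsequence A, term 6 = -10.
Position 17 → subsequence B, term 6 = 9375.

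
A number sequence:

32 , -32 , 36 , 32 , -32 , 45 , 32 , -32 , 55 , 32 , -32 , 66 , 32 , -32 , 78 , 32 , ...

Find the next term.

-32

The slot pattern repeats as AAB (period 3), so there are 2 interleaved tracks.
Track A: 32, -32, 32, -32, 32, -32, 32, -32, 32, -32, 32 (alternating ±32).
Track B: 36, 45, 55, 66, 78 (triangular numbers n(n+1)/2 for n = 8, 9, …).
The 17th slot belongs to track A; its 12th term is -32.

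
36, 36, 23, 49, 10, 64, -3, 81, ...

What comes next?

-16

Odd-indexed and even-indexed terms follow separate rules.
Track A: 36, 23, 10, -3 (subtracting 13 each time).
Track B: 36, 49, 64, 81 (perfect squares starting at 6²).
Term 9 comes from track A (its 5th entry): -16.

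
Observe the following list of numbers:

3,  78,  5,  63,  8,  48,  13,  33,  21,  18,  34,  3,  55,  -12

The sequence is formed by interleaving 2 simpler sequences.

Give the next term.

Odd-indexed and even-indexed terms follow separate rules.
Stream A: 3, 5, 8, 13, 21, 34, 55 — each term equals the sum of the previous two.
Stream B: 78, 63, 48, 33, 18, 3, -12 — arithmetic with common difference −15.
Position 15 → stream A, term 8 = 89.

89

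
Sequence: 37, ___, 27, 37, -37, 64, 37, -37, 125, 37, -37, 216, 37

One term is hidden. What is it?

-37

The slot pattern repeats as AAB (period 3), so there are 2 interleaved tracks.
Subsequence A: 37, ?, 37, -37, 37, -37, 37, -37, 37. Oscillating between 37 and -37.
Subsequence B: 27, 64, 125, 216. Perfect cubes starting at 3³.
The gap is subsequence A's term 2; the rule gives -37.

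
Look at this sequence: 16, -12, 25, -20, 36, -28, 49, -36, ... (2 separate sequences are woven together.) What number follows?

Positions 1, 3, 5, … form one subsequence and positions 2, 4, 6, … form another.
Stream A: 16, 25, 36, 49 (perfect squares starting at 4²).
Stream B: -12, -20, -28, -36 (arithmetic, step −8).
Position 9 falls in stream A as its term 5, giving 64.

64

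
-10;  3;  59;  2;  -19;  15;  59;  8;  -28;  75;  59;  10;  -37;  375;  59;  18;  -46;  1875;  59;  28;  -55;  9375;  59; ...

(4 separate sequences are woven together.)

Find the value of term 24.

Split by position mod 4: positions 1, 5, 9, … form one track, and each other residue class forms its own.
Stream A: -10, -19, -28, -37, -46, -55 — subtracting 9 each time.
Stream B: 3, 15, 75, 375, 1875, 9375 — a geometric progression (common ratio 5).
Stream C: 59, 59, 59, 59, 59, 59 — constant 59.
Stream D: 2, 8, 10, 18, 28 — each term equals the sum of the previous two.
Position 24 → stream D, term 6 = 46.

46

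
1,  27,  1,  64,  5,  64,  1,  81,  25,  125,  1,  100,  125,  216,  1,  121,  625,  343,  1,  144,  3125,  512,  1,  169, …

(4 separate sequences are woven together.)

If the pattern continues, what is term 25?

Taking every 4th term gives 4 separate tracks.
Track A: 1, 5, 25, 125, 625, 3125. A geometric progression (common ratio 5).
Track B: 27, 64, 125, 216, 343, 512. Perfect cubes starting at 3³.
Track C: 1, 1, 1, 1, 1, 1. Always 1.
Track D: 64, 81, 100, 121, 144, 169. The squares 8², 9², 10², ….
Term 25 comes from track A (its 7th entry): 15625.

15625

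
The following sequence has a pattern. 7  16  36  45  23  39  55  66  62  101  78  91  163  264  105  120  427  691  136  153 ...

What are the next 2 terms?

1118, 1809

Positions follow the repeating pattern AABB; grouping by letter gives 2 tracks.
Track A: 7, 16, 23, 39, 62, 101, 163, 264, 427, 691. Each term equals the sum of the previous two.
Track B: 36, 45, 55, 66, 78, 91, 105, 120, 136, 153. The triangular numbers T_8, T_9, ….
Term 21 comes from track A (its 11th entry): 1118.
Term 22 comes from track A (its 12th entry): 1809.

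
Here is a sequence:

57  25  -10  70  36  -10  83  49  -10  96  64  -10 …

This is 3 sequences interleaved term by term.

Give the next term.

The terms cycle through 3 interleaved subsequences.
Track A: 57, 70, 83, 96 (arithmetic, step +13).
Track B: 25, 36, 49, 64 (the squares 5², 6², 7², …).
Track C: -10, -10, -10, -10 (the constant sequence -10).
Term 13 comes from track A (its 5th entry): 109.

109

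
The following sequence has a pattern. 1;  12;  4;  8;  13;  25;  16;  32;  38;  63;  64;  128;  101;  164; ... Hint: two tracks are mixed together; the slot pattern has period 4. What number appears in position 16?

512

Positions follow the repeating pattern AABB; grouping by letter gives 2 tracks.
Subsequence A: 1, 12, 13, 25, 38, 63, 101, 164. A Fibonacci-like recurrence a_n = a_{n-1} + a_{n-2}.
Subsequence B: 4, 8, 16, 32, 64, 128. Powers of 2.
The 16th slot belongs to subsequence B; its 8th term is 512.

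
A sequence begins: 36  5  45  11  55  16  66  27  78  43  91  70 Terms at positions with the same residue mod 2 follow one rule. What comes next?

Odd-indexed and even-indexed terms follow separate rules.
Track A: 36, 45, 55, 66, 78, 91 (the triangular numbers T_8, T_9, …).
Track B: 5, 11, 16, 27, 43, 70 (Fibonacci-style (each term is the sum of the two before it)).
Term 13 comes from track A (its 7th entry): 105.

105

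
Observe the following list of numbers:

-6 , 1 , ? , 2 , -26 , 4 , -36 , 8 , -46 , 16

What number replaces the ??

Odd-indexed and even-indexed terms follow separate rules.
Subsequence A is -6, ?, -26, -36, -46, which is linear: a_n = 4 − 10·n.
Subsequence B is 1, 2, 4, 8, 16, which is a geometric progression (common ratio 2).
Subsequence A's pattern makes the blank -16.

-16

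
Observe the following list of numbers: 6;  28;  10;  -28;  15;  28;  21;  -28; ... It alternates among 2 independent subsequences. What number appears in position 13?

45

Split by position mod 2 into 2 tracks.
Track A: 6, 10, 15, 21 — triangular numbers n(n+1)/2 for n = 3, 4, ….
Track B: 28, -28, 28, -28 — the oscillation 28·(−1)^(n+1).
Position 13 falls in track A as its term 7, giving 45.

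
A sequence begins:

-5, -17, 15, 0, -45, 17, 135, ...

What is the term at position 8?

The terms cycle through 2 interleaved subsequences.
Stream A: -5, 15, -45, 135 — multiplying by -3 each time.
Stream B: -17, 0, 17 — arithmetic, step +17.
Position 8 → stream B, term 4 = 34.

34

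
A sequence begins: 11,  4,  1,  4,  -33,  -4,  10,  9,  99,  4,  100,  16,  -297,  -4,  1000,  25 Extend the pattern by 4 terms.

Taking every 4th term gives 4 separate tracks.
Stream A = 11, -33, 99, -297: multiplying by -3 each time.
Stream B = 4, -4, 4, -4: alternating ±4.
Stream C = 1, 10, 100, 1000: powers of 10.
Stream D = 4, 9, 16, 25: the squares 2², 3², 4², ….
The 17th slot belongs to stream A; its 5th term is 891.
Position 18 → stream B, term 5 = 4.
Term 19 comes from stream C (its 5th entry): 10000.
Term 20 comes from stream D (its 5th entry): 36.

891, 4, 10000, 36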